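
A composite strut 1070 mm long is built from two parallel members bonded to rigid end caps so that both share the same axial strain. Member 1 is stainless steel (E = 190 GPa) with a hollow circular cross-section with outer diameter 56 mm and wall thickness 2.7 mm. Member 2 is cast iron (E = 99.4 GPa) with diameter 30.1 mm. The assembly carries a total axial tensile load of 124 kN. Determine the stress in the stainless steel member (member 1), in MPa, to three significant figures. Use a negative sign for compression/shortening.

150 MPa

A_1 = 452.1 mm².
A_2 = 711.6 mm².
Equal strain + equilibrium ⇒ each member carries load in proportion to AE: A₁E₁ = 85900000 N, A₂E₂ = 70730000 N, ΣAE = 156600000 N.
σ₁ = P·E₁/ΣAE = 124000·190000/156600000 = 150.4 MPa.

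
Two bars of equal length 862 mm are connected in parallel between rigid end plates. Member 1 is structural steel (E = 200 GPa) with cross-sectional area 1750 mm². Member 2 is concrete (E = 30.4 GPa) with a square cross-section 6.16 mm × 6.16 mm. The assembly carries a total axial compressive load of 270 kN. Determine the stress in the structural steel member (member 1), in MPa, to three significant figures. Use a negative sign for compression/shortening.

-154 MPa

A_2 = 37.95 mm².
Equal strain + equilibrium ⇒ each member carries load in proportion to AE: A₁E₁ = 350000000 N, A₂E₂ = 1154000 N, ΣAE = 351200000 N.
σ₁ = P·E₁/ΣAE = -270000·200000/351200000 = -153.8 MPa.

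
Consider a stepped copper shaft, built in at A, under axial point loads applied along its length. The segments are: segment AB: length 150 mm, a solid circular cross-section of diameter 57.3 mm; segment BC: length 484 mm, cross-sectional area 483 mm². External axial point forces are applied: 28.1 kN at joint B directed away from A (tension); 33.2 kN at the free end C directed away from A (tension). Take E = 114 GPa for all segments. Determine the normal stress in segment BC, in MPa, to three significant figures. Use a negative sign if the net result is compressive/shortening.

Internal axial forces (sectioning from the free end, tension +): N_BC = 33.2 kN, N_AB = 61.3 kN.
σ_BC = N_BC/A_BC = 33200/483 = 68.74 MPa.

68.7 MPa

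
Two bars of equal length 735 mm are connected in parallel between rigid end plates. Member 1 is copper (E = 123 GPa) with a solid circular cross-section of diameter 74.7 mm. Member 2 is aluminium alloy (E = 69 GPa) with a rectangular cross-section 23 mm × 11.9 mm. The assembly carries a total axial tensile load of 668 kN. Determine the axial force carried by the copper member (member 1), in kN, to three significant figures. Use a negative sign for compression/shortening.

645 kN

A_1 = 4383 mm².
A_2 = 273.7 mm².
Equal strain + equilibrium ⇒ each member carries load in proportion to AE: A₁E₁ = 539100000 N, A₂E₂ = 18890000 N, ΣAE = 557900000 N.
F₁ = P·A₁E₁/ΣAE = 668000·539100000/557900000 = 645400 N.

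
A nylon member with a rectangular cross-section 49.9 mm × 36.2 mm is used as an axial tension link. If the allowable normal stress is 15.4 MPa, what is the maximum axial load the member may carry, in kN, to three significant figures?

27.8 kN

A = 1806 mm².
P_max = σ_allow · A = 15.4 · 1806 = 27820 N = 27.82 kN.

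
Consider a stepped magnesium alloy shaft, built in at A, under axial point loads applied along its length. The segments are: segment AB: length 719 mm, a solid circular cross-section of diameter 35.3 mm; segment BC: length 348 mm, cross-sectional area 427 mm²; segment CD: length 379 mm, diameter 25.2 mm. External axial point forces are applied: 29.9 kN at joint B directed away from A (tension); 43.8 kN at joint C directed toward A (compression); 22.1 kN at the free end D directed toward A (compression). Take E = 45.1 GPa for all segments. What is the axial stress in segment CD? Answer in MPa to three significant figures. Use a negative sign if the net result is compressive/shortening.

-44.3 MPa

Internal axial forces (sectioning from the free end, tension +): N_CD = -22.1 kN, N_BC = -65.9 kN, N_AB = -36 kN.
A_CD = 498.8 mm².
σ_CD = N_CD/A_CD = -22100/498.8 = -44.31 MPa.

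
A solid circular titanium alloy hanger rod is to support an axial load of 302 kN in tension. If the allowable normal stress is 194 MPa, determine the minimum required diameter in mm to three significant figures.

Required area A ≥ P/σ_allow = 302000/194 = 1557 mm².
For a solid circular section, d ≥ √(4A/π) = 44.52 mm.

44.5 mm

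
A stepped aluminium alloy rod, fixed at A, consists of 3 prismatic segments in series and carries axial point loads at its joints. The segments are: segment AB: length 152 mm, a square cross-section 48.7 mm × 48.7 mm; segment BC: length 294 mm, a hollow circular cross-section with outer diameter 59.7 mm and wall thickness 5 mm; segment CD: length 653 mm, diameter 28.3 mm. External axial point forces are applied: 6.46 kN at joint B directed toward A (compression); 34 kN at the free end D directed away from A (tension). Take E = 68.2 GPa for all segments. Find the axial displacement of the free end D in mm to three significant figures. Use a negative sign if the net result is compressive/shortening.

Internal axial forces (sectioning from the free end, tension +): N_CD = 34 kN, N_BC = 34 kN, N_AB = 27.54 kN.
A_AB = 2372 mm².
A_BC = 859.2 mm².
A_CD = 629 mm².
δ_AB = 27540·152/(2372·68200) = 0.02588 mm
δ_BC = 34000·294/(859.2·68200) = 0.1706 mm
δ_CD = 34000·653/(629·68200) = 0.5175 mm
δ = Σδ_i = 0.714 mm.

0.714 mm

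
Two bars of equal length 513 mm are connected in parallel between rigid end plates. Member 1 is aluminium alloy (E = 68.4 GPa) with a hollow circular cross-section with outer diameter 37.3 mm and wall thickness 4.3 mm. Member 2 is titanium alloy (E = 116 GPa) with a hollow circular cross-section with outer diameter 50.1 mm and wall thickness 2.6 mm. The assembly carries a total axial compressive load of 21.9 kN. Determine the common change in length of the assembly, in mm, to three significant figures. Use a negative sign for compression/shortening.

-0.149 mm

A_1 = 445.8 mm².
A_2 = 388 mm².
Equal strain + equilibrium ⇒ each member carries load in proportion to AE: A₁E₁ = 30490000 N, A₂E₂ = 45010000 N, ΣAE = 75500000 N.
δ = PL/ΣAE = -21900·513/75500000 = -0.1488 mm.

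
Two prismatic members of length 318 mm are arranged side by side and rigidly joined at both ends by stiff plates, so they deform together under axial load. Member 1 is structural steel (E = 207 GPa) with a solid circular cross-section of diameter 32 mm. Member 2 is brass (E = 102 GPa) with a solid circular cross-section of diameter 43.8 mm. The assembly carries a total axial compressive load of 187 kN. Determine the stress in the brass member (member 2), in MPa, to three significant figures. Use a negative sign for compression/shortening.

A_1 = 804.2 mm².
A_2 = 1507 mm².
Equal strain + equilibrium ⇒ each member carries load in proportion to AE: A₁E₁ = 166500000 N, A₂E₂ = 153700000 N, ΣAE = 320200000 N.
σ₂ = P·E₂/ΣAE = -187000·102000/320200000 = -59.58 MPa.

-59.6 MPa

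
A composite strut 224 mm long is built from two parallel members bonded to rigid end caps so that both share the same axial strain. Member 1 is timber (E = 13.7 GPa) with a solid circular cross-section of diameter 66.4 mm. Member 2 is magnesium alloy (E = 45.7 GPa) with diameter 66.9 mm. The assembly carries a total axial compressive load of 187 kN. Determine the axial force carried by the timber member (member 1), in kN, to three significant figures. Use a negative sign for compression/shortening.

-42.6 kN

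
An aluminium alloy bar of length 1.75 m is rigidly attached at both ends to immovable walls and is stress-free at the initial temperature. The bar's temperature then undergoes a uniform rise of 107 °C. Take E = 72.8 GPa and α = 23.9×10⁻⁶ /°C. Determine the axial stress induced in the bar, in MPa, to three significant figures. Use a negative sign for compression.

Free thermal expansion αLΔT = 23.9e-6 · 1750 · 107 = 4.475 mm.
The walls impose strain ε = −(4.475)/1750 = -2.5573e-03; σ = Eε = 72800 · -2.5573e-03 = -186.2 MPa.

-186 MPa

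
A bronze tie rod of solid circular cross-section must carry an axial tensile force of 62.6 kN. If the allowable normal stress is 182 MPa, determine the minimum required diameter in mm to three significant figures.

20.9 mm

Required area A ≥ P/σ_allow = 62600/182 = 344 mm².
For a solid circular section, d ≥ √(4A/π) = 20.93 mm.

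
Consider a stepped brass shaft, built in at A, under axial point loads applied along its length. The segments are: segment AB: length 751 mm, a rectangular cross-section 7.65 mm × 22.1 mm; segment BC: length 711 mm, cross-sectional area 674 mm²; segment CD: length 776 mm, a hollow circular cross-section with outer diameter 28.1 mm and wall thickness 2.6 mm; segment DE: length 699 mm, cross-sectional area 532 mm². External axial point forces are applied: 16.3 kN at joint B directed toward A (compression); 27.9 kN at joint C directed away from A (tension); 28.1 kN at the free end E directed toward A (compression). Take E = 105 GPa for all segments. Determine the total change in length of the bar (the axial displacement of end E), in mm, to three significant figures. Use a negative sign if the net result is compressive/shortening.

Internal axial forces (sectioning from the free end, tension +): N_DE = -28.1 kN, N_CD = -28.1 kN, N_BC = -0.2 kN, N_AB = -16.5 kN.
A_AB = 169.1 mm².
A_CD = 208.3 mm².
δ_AB = -16500·751/(169.1·105000) = -0.698 mm
δ_BC = -200·711/(674·105000) = -0.002009 mm
δ_CD = -28100·776/(208.3·105000) = -0.997 mm
δ_DE = -28100·699/(532·105000) = -0.3516 mm
δ = Σδ_i = -2.049 mm.

-2.05 mm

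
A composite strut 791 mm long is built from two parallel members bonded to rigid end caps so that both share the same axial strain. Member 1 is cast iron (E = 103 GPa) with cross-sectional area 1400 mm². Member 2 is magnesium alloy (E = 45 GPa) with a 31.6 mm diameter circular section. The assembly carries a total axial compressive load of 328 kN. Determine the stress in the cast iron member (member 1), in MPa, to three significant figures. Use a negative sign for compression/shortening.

A_2 = 784.3 mm².
Equal strain + equilibrium ⇒ each member carries load in proportion to AE: A₁E₁ = 144200000 N, A₂E₂ = 35290000 N, ΣAE = 179500000 N.
σ₁ = P·E₁/ΣAE = -328000·103000/179500000 = -188.2 MPa.

-188 MPa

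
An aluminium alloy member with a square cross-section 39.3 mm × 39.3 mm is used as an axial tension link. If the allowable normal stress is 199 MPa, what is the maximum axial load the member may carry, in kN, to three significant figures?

A = 1544 mm².
P_max = σ_allow · A = 199 · 1544 = 307400 N = 307.4 kN.

307 kN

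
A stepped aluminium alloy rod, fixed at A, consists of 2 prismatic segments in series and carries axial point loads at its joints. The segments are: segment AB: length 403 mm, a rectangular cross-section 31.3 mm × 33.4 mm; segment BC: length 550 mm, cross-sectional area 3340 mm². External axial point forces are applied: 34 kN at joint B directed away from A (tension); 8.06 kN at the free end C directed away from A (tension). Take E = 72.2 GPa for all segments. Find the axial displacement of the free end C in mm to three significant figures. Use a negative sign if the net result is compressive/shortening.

Internal axial forces (sectioning from the free end, tension +): N_BC = 8.06 kN, N_AB = 42.06 kN.
A_AB = 1045 mm².
δ_AB = 42060·403/(1045·72200) = 0.2246 mm
δ_BC = 8060·550/(3340·72200) = 0.01838 mm
δ = Σδ_i = 0.243 mm.

0.243 mm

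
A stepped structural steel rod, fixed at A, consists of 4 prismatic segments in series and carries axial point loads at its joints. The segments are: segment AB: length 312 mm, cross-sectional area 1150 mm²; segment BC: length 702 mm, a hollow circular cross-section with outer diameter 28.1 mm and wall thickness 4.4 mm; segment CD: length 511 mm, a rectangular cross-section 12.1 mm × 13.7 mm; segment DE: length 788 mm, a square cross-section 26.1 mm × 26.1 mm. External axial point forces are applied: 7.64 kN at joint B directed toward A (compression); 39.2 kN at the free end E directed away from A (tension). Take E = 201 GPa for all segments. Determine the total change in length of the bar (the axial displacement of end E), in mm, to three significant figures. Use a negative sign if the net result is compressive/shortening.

1.29 mm

Internal axial forces (sectioning from the free end, tension +): N_DE = 39.2 kN, N_CD = 39.2 kN, N_BC = 39.2 kN, N_AB = 31.56 kN.
A_BC = 327.6 mm².
A_CD = 165.8 mm².
A_DE = 681.2 mm².
δ_AB = 31560·312/(1150·201000) = 0.0426 mm
δ_BC = 39200·702/(327.6·201000) = 0.4179 mm
δ_CD = 39200·511/(165.8·201000) = 0.6012 mm
δ_DE = 39200·788/(681.2·201000) = 0.2256 mm
δ = Σδ_i = 1.287 mm.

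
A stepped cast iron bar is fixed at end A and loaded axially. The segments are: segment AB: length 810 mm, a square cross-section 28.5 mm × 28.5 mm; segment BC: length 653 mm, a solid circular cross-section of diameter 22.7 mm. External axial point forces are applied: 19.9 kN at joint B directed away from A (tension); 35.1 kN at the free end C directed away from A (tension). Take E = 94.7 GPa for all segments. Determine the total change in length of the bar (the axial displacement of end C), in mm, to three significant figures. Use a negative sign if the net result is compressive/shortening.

1.18 mm

Internal axial forces (sectioning from the free end, tension +): N_BC = 35.1 kN, N_AB = 55 kN.
A_AB = 812.2 mm².
A_BC = 404.7 mm².
δ_AB = 55000·810/(812.2·94700) = 0.5792 mm
δ_BC = 35100·653/(404.7·94700) = 0.598 mm
δ = Σδ_i = 1.177 mm.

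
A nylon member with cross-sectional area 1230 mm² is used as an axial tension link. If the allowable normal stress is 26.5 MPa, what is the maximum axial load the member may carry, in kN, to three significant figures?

32.6 kN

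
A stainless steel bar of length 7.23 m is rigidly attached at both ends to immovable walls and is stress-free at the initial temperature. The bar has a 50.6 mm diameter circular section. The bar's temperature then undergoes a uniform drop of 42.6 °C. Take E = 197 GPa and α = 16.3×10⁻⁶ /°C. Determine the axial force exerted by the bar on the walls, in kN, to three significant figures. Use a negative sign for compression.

Free thermal expansion αLΔT = 16.3e-6 · 7230 · -42.6 = -5.02 mm.
The walls impose strain ε = −(-5.02)/7230 = 6.9438e-04; σ = Eε = 197000 · 6.9438e-04 = 136.8 MPa.
Wall reaction R = σ·A = 136.8·2011 = 275100 N = 275.1 kN.

275 kN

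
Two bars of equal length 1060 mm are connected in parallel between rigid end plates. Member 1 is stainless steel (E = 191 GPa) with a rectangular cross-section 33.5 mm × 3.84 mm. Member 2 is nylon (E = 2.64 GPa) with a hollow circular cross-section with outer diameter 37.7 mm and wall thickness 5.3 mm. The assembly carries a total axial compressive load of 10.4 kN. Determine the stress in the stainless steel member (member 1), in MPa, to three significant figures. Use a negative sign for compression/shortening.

A_1 = 128.6 mm².
A_2 = 539.5 mm².
Equal strain + equilibrium ⇒ each member carries load in proportion to AE: A₁E₁ = 24570000 N, A₂E₂ = 1424000 N, ΣAE = 25990000 N.
σ₁ = P·E₁/ΣAE = -10400·191000/25990000 = -76.42 MPa.

-76.4 MPa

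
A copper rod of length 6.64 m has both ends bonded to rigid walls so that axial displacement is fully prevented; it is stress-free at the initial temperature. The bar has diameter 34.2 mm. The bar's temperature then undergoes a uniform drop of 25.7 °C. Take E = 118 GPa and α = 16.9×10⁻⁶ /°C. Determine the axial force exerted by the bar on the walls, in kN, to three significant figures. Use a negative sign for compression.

Free thermal expansion αLΔT = 16.9e-6 · 6640 · -25.7 = -2.884 mm.
The walls impose strain ε = −(-2.884)/6640 = 4.3433e-04; σ = Eε = 118000 · 4.3433e-04 = 51.25 MPa.
Wall reaction R = σ·A = 51.25·918.6 = 47080 N = 47.08 kN.

47.1 kN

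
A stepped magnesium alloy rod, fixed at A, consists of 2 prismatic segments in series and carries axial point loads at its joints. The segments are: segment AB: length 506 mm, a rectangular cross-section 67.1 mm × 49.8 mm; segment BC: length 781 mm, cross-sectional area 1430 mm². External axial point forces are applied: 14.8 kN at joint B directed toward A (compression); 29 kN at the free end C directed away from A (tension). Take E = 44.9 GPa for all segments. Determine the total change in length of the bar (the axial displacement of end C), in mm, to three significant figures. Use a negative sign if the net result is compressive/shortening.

0.401 mm

Internal axial forces (sectioning from the free end, tension +): N_BC = 29 kN, N_AB = 14.2 kN.
A_AB = 3342 mm².
δ_AB = 14200·506/(3342·44900) = 0.04789 mm
δ_BC = 29000·781/(1430·44900) = 0.3527 mm
δ = Σδ_i = 0.4006 mm.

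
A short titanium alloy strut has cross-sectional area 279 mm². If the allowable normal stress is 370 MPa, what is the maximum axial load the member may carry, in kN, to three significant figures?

103 kN

P_max = σ_allow · A = 370 · 279 = 103200 N = 103.2 kN.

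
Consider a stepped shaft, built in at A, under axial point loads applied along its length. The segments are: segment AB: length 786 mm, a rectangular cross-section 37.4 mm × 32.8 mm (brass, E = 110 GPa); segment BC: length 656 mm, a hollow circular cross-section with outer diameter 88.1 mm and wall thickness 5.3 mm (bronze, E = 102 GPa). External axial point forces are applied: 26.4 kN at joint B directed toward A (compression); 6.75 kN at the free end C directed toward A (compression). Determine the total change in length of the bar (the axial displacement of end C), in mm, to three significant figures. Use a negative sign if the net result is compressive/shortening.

-0.225 mm

Internal axial forces (sectioning from the free end, tension +): N_BC = -6.75 kN, N_AB = -33.15 kN.
A_AB = 1227 mm².
A_BC = 1379 mm².
δ_AB = -33150·786/(1227·110000) = -0.1931 mm
δ_BC = -6750·656/(1379·102000) = -0.03149 mm
δ = Σδ_i = -0.2246 mm.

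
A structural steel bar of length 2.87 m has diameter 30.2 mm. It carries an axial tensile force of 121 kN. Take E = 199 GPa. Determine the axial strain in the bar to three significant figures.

8.49e-04

A = 716.3 mm².
σ = N/A = 168.9 MPa; ε = σ/E = 168.9/199000 = 8.488e-04.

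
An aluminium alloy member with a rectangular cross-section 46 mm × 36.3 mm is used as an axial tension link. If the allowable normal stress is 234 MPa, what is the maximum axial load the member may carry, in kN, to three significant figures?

391 kN

A = 1670 mm².
P_max = σ_allow · A = 234 · 1670 = 390700 N = 390.7 kN.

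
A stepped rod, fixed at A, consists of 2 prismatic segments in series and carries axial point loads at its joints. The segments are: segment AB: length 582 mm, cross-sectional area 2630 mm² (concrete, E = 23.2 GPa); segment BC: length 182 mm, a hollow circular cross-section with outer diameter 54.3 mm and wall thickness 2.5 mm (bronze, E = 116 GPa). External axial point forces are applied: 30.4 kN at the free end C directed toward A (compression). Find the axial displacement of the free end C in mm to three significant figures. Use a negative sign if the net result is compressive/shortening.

-0.407 mm

Internal axial forces (sectioning from the free end, tension +): N_BC = -30.4 kN, N_AB = -30.4 kN.
A_BC = 406.8 mm².
δ_AB = -30400·582/(2630·23200) = -0.29 mm
δ_BC = -30400·182/(406.8·116000) = -0.1172 mm
δ = Σδ_i = -0.4072 mm.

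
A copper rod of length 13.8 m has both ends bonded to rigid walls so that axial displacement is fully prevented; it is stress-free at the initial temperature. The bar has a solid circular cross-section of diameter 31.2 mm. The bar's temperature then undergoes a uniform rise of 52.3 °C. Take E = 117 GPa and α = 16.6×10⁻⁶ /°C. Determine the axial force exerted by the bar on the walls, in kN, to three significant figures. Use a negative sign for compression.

Free thermal expansion αLΔT = 16.6e-6 · 13800 · 52.3 = 11.98 mm.
The walls impose strain ε = −(11.98)/13800 = -8.6818e-04; σ = Eε = 117000 · -8.6818e-04 = -101.6 MPa.
Wall reaction R = σ·A = -101.6·764.5 = -77660 N = -77.66 kN.

-77.7 kN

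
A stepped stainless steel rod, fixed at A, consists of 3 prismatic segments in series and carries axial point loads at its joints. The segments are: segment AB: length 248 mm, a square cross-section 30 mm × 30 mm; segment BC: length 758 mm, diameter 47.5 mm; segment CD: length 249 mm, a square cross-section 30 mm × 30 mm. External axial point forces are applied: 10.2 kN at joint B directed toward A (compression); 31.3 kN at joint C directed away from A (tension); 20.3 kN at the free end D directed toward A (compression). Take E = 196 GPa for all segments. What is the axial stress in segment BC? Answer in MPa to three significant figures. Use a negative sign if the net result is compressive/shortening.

6.21 MPa

Internal axial forces (sectioning from the free end, tension +): N_CD = -20.3 kN, N_BC = 11 kN, N_AB = 0.8 kN.
A_BC = 1772 mm².
σ_BC = N_BC/A_BC = 11000/1772 = 6.207 MPa.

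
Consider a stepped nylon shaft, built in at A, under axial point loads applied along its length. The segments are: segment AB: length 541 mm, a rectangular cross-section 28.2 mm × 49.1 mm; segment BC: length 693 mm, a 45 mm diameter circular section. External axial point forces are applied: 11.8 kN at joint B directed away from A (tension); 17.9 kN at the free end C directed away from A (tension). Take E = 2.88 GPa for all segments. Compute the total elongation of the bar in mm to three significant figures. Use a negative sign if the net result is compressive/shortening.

6.74 mm

Internal axial forces (sectioning from the free end, tension +): N_BC = 17.9 kN, N_AB = 29.7 kN.
A_AB = 1385 mm².
A_BC = 1590 mm².
δ_AB = 29700·541/(1385·2880) = 4.029 mm
δ_BC = 17900·693/(1590·2880) = 2.708 mm
δ = Σδ_i = 6.737 mm.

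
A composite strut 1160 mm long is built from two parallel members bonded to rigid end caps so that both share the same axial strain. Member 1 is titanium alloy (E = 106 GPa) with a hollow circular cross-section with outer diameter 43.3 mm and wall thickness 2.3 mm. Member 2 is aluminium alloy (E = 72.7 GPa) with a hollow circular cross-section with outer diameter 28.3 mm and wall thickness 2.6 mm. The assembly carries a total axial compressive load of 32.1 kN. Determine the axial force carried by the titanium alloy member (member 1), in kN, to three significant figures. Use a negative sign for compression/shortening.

-21.6 kN

A_1 = 296.3 mm².
A_2 = 209.9 mm².
Equal strain + equilibrium ⇒ each member carries load in proportion to AE: A₁E₁ = 31400000 N, A₂E₂ = 15260000 N, ΣAE = 46660000 N.
F₁ = P·A₁E₁/ΣAE = -32100·31400000/46660000 = -21600 N.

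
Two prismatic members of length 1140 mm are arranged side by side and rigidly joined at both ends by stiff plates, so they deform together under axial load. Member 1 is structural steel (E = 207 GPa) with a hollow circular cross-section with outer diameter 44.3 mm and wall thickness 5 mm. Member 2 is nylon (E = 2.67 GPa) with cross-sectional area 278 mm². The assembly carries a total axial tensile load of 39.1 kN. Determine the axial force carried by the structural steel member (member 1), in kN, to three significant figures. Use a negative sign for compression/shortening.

A_1 = 617.3 mm².
Equal strain + equilibrium ⇒ each member carries load in proportion to AE: A₁E₁ = 127800000 N, A₂E₂ = 742300 N, ΣAE = 128500000 N.
F₁ = P·A₁E₁/ΣAE = 39100·127800000/128500000 = 38870 N.

38.9 kN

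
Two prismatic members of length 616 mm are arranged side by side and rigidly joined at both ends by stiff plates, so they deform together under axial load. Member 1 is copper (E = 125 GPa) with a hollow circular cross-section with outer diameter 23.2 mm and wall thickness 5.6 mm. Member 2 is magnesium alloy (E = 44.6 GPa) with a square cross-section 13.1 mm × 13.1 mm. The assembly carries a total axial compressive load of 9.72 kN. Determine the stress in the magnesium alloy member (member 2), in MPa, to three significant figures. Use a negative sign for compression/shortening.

A_1 = 309.6 mm².
A_2 = 171.6 mm².
Equal strain + equilibrium ⇒ each member carries load in proportion to AE: A₁E₁ = 38700000 N, A₂E₂ = 7654000 N, ΣAE = 46360000 N.
σ₂ = P·E₂/ΣAE = -9720·44600/46360000 = -9.351 MPa.

-9.35 MPa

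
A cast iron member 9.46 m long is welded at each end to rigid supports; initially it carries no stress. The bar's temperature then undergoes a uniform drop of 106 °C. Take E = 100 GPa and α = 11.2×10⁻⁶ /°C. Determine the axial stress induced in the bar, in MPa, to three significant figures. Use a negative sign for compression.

119 MPa

Free thermal expansion αLΔT = 11.2e-6 · 9460 · -106 = -11.23 mm.
The walls impose strain ε = −(-11.23)/9460 = 1.1872e-03; σ = Eε = 100000 · 1.1872e-03 = 118.7 MPa.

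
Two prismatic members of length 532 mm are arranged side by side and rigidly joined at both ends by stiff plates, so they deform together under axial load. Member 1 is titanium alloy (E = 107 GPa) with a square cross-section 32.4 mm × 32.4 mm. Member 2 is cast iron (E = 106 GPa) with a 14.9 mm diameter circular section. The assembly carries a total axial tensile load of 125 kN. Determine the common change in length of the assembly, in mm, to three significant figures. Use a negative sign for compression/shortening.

0.508 mm

A_1 = 1050 mm².
A_2 = 174.4 mm².
Equal strain + equilibrium ⇒ each member carries load in proportion to AE: A₁E₁ = 112300000 N, A₂E₂ = 18480000 N, ΣAE = 130800000 N.
δ = PL/ΣAE = 125000·532/130800000 = 0.5084 mm.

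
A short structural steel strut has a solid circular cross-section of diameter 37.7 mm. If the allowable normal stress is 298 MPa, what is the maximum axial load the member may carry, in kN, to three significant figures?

333 kN

A = 1116 mm².
P_max = σ_allow · A = 298 · 1116 = 332700 N = 332.7 kN.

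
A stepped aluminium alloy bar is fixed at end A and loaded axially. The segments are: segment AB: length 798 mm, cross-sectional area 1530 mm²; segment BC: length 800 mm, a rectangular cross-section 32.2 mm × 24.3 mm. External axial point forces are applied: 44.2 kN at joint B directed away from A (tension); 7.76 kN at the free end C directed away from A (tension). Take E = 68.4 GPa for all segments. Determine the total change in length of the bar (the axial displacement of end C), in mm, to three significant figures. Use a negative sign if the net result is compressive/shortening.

Internal axial forces (sectioning from the free end, tension +): N_BC = 7.76 kN, N_AB = 51.96 kN.
A_BC = 782.5 mm².
δ_AB = 51960·798/(1530·68400) = 0.3962 mm
δ_BC = 7760·800/(782.5·68400) = 0.116 mm
δ = Σδ_i = 0.5122 mm.

0.512 mm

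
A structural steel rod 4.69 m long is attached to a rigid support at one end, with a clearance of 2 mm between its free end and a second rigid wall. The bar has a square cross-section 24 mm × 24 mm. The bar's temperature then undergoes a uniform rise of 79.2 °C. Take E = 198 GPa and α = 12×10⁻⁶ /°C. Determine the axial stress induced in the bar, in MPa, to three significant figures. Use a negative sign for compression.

Free thermal expansion αLΔT = 12e-6 · 4690 · 79.2 = 4.457 mm.
The walls engage after the gap closes; constrained expansion = 4.457 − 2 = 2.457 mm.
The walls impose strain ε = −(2.457)/4690 = -5.2396e-04; σ = Eε = 198000 · -5.2396e-04 = -103.7 MPa.

-104 MPa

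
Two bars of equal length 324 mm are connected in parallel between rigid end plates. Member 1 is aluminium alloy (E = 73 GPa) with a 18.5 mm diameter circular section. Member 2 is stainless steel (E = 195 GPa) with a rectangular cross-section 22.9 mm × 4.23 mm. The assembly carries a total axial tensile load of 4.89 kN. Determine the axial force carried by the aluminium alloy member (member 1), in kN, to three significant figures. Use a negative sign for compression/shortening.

2.49 kN

A_1 = 268.8 mm².
A_2 = 96.87 mm².
Equal strain + equilibrium ⇒ each member carries load in proportion to AE: A₁E₁ = 19620000 N, A₂E₂ = 18890000 N, ΣAE = 38510000 N.
F₁ = P·A₁E₁/ΣAE = 4890·19620000/38510000 = 2492 N.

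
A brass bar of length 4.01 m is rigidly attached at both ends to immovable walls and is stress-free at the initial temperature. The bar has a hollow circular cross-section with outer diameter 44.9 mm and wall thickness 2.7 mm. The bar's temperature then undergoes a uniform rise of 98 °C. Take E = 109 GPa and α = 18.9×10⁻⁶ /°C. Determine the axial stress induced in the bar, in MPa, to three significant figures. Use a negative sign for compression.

Free thermal expansion αLΔT = 18.9e-6 · 4010 · 98 = 7.427 mm.
The walls impose strain ε = −(7.427)/4010 = -1.8522e-03; σ = Eε = 109000 · -1.8522e-03 = -201.9 MPa.

-202 MPa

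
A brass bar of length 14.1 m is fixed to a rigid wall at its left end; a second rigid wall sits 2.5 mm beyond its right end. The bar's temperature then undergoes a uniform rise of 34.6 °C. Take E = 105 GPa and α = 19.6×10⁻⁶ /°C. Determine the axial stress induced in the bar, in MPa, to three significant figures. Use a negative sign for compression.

-52.6 MPa

Free thermal expansion αLΔT = 19.6e-6 · 14100 · 34.6 = 9.562 mm.
The walls engage after the gap closes; constrained expansion = 9.562 − 2.5 = 7.062 mm.
The walls impose strain ε = −(7.062)/14100 = -5.0086e-04; σ = Eε = 105000 · -5.0086e-04 = -52.59 MPa.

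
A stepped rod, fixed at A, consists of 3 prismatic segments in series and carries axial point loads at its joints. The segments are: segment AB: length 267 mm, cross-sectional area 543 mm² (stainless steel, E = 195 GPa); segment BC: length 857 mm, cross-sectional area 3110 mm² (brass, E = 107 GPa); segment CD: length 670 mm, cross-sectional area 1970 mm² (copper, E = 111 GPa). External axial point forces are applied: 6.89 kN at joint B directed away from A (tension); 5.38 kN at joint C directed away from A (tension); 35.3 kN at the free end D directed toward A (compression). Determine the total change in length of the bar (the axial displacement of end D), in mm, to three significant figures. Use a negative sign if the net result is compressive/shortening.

-0.243 mm

Internal axial forces (sectioning from the free end, tension +): N_CD = -35.3 kN, N_BC = -29.92 kN, N_AB = -23.03 kN.
δ_AB = -23030·267/(543·195000) = -0.05807 mm
δ_BC = -29920·857/(3110·107000) = -0.07705 mm
δ_CD = -35300·670/(1970·111000) = -0.1082 mm
δ = Σδ_i = -0.2433 mm.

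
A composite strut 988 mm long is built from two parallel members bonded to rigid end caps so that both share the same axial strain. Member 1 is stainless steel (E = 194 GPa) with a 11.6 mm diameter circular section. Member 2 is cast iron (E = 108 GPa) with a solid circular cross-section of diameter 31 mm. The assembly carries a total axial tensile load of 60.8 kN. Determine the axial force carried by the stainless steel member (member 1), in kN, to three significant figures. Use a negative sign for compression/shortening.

A_1 = 105.7 mm².
A_2 = 754.8 mm².
Equal strain + equilibrium ⇒ each member carries load in proportion to AE: A₁E₁ = 20500000 N, A₂E₂ = 81510000 N, ΣAE = 102000000 N.
F₁ = P·A₁E₁/ΣAE = 60800·20500000/102000000 = 12220 N.

12.2 kN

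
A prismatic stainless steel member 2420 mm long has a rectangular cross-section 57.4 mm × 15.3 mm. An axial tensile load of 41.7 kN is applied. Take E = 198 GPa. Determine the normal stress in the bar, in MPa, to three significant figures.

47.5 MPa

A = 878.2 mm².
σ = N/A = 41700/878.2 = 47.48 MPa.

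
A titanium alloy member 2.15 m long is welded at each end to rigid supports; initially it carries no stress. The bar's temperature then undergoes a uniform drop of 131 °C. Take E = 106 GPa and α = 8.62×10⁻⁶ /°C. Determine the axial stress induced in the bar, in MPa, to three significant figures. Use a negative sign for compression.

120 MPa

Free thermal expansion αLΔT = 8.62e-6 · 2150 · -131 = -2.428 mm.
The walls impose strain ε = −(-2.428)/2150 = 1.1292e-03; σ = Eε = 106000 · 1.1292e-03 = 119.7 MPa.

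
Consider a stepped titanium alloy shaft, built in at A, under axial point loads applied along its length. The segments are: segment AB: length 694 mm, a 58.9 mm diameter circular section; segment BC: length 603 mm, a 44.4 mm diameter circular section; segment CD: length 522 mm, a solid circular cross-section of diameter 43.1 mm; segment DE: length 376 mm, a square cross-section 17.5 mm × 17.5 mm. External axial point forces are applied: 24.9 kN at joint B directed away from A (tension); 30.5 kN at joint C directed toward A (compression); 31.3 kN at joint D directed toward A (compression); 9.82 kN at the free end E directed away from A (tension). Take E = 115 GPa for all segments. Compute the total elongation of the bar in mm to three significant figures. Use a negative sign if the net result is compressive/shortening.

-0.198 mm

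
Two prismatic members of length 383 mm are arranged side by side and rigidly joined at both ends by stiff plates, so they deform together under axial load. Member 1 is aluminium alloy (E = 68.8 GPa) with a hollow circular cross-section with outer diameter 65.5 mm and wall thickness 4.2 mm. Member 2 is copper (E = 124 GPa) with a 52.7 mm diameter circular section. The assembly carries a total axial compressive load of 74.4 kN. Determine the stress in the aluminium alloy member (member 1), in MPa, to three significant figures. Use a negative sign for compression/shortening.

-15.7 MPa

A_1 = 808.8 mm².
A_2 = 2181 mm².
Equal strain + equilibrium ⇒ each member carries load in proportion to AE: A₁E₁ = 55650000 N, A₂E₂ = 270500000 N, ΣAE = 326100000 N.
σ₁ = P·E₁/ΣAE = -74400·68800/326100000 = -15.7 MPa.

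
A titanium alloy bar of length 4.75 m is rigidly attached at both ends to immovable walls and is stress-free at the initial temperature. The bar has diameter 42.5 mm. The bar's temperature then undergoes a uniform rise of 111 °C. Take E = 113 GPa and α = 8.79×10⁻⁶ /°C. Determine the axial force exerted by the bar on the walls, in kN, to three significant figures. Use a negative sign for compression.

Free thermal expansion αLΔT = 8.79e-6 · 4750 · 111 = 4.635 mm.
The walls impose strain ε = −(4.635)/4750 = -9.7569e-04; σ = Eε = 113000 · -9.7569e-04 = -110.3 MPa.
Wall reaction R = σ·A = -110.3·1419 = -156400 N = -156.4 kN.

-156 kN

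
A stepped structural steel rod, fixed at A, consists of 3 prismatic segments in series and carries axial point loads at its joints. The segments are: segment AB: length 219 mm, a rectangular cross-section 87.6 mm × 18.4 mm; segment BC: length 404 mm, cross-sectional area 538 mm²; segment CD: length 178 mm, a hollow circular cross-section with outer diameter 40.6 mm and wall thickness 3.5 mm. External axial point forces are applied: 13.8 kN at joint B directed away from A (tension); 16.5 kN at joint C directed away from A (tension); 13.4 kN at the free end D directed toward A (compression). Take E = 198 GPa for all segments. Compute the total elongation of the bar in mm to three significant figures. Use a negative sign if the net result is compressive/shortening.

-0.00618 mm

Internal axial forces (sectioning from the free end, tension +): N_CD = -13.4 kN, N_BC = 3.1 kN, N_AB = 16.9 kN.
A_AB = 1612 mm².
A_CD = 407.9 mm².
δ_AB = 16900·219/(1612·198000) = 0.0116 mm
δ_BC = 3100·404/(538·198000) = 0.01176 mm
δ_CD = -13400·178/(407.9·198000) = -0.02953 mm
δ = Σδ_i = -0.006176 mm.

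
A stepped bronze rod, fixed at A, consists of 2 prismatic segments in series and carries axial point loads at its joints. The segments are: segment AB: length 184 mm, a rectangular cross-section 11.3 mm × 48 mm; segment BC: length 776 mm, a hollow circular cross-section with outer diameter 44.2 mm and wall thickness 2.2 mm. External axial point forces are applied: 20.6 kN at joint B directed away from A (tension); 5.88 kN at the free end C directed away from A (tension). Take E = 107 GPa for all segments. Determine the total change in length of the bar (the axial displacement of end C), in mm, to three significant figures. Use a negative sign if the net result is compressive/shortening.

Internal axial forces (sectioning from the free end, tension +): N_BC = 5.88 kN, N_AB = 26.48 kN.
A_AB = 542.4 mm².
A_BC = 290.3 mm².
δ_AB = 26480·184/(542.4·107000) = 0.08395 mm
δ_BC = 5880·776/(290.3·107000) = 0.1469 mm
δ = Σδ_i = 0.2309 mm.

0.231 mm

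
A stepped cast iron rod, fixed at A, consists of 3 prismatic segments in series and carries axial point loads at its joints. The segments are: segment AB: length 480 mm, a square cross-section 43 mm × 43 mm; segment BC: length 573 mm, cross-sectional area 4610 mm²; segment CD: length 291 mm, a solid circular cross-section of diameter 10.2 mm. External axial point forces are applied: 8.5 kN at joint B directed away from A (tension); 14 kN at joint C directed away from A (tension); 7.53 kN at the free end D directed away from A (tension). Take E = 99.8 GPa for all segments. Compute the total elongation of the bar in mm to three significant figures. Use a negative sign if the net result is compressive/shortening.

0.374 mm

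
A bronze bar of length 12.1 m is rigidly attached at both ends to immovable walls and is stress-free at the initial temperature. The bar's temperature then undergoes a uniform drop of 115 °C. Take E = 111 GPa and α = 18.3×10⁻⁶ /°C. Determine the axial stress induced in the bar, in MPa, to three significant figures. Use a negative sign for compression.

Free thermal expansion αLΔT = 18.3e-6 · 12100 · -115 = -25.46 mm.
The walls impose strain ε = −(-25.46)/12100 = 2.1045e-03; σ = Eε = 111000 · 2.1045e-03 = 233.6 MPa.

234 MPa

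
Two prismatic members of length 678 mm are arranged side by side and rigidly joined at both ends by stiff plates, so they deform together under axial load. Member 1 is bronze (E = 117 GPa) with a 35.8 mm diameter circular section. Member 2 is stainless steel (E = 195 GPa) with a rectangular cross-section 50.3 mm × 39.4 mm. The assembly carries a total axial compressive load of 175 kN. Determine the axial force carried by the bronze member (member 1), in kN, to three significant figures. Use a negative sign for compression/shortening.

-40.9 kN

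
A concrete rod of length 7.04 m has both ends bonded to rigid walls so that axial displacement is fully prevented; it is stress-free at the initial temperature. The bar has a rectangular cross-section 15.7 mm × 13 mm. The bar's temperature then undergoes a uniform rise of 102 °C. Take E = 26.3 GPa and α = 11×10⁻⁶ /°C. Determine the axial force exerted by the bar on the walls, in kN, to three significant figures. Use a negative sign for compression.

-6.02 kN

Free thermal expansion αLΔT = 11e-6 · 7040 · 102 = 7.899 mm.
The walls impose strain ε = −(7.899)/7040 = -1.1220e-03; σ = Eε = 26300 · -1.1220e-03 = -29.51 MPa.
Wall reaction R = σ·A = -29.51·204.1 = -6023 N = -6.023 kN.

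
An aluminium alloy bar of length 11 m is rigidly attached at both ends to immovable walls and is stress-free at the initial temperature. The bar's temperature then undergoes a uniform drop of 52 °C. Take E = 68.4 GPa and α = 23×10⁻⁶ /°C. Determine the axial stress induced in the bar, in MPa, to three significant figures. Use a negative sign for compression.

81.8 MPa

Free thermal expansion αLΔT = 23e-6 · 11000 · -52 = -13.16 mm.
The walls impose strain ε = −(-13.16)/11000 = 1.1960e-03; σ = Eε = 68400 · 1.1960e-03 = 81.81 MPa.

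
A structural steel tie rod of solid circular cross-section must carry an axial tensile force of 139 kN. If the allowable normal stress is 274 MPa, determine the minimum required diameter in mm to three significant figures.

25.4 mm

Required area A ≥ P/σ_allow = 139000/274 = 507.3 mm².
For a solid circular section, d ≥ √(4A/π) = 25.41 mm.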